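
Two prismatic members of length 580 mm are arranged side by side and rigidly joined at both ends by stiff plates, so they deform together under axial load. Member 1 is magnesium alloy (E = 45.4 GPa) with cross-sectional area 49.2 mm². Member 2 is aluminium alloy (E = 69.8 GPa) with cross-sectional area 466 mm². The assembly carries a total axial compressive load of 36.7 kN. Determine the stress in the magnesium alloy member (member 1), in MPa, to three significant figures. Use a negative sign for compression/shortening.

-47.9 MPa

Equal strain + equilibrium ⇒ each member carries load in proportion to AE: A₁E₁ = 2234000 N, A₂E₂ = 32530000 N, ΣAE = 34760000 N.
σ₁ = P·E₁/ΣAE = -36700·45400/34760000 = -47.93 MPa.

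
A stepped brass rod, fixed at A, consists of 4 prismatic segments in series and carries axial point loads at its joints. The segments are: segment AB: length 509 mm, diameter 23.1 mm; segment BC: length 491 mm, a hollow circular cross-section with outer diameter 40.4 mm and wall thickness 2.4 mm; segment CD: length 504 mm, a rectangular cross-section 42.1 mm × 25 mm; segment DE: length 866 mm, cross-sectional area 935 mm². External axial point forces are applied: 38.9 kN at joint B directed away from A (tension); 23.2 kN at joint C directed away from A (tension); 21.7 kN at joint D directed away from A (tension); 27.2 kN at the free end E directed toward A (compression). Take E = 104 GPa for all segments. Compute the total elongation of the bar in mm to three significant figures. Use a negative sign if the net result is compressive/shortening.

Internal axial forces (sectioning from the free end, tension +): N_DE = -27.2 kN, N_CD = -5.5 kN, N_BC = 17.7 kN, N_AB = 56.6 kN.
A_AB = 419.1 mm².
A_BC = 286.5 mm².
A_CD = 1052 mm².
δ_AB = 56600·509/(419.1·104000) = 0.661 mm
δ_BC = 17700·491/(286.5·104000) = 0.2917 mm
δ_CD = -5500·504/(1052·104000) = -0.02532 mm
δ_DE = -27200·866/(935·104000) = -0.2422 mm
δ = Σδ_i = 0.6851 mm.

0.685 mm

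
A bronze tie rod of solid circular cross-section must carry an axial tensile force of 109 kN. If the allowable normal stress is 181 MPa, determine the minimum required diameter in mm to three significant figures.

Required area A ≥ P/σ_allow = 109000/181 = 602.2 mm².
For a solid circular section, d ≥ √(4A/π) = 27.69 mm.

27.7 mm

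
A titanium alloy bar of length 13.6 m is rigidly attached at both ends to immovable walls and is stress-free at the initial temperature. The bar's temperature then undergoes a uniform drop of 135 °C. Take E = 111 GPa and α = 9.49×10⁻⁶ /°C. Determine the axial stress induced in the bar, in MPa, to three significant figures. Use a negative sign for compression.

142 MPa

Free thermal expansion αLΔT = 9.49e-6 · 13600 · -135 = -17.42 mm.
The walls impose strain ε = −(-17.42)/13600 = 1.2811e-03; σ = Eε = 111000 · 1.2811e-03 = 142.2 MPa.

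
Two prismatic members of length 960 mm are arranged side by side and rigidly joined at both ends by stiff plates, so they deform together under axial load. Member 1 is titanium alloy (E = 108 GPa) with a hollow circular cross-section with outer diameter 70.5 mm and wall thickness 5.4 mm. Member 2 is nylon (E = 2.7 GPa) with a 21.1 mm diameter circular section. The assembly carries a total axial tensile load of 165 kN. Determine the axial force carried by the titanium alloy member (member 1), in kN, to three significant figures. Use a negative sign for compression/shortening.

164 kN

A_1 = 1104 mm².
A_2 = 349.7 mm².
Equal strain + equilibrium ⇒ each member carries load in proportion to AE: A₁E₁ = 119300000 N, A₂E₂ = 944100 N, ΣAE = 120200000 N.
F₁ = P·A₁E₁/ΣAE = 165000·119300000/120200000 = 163700 N.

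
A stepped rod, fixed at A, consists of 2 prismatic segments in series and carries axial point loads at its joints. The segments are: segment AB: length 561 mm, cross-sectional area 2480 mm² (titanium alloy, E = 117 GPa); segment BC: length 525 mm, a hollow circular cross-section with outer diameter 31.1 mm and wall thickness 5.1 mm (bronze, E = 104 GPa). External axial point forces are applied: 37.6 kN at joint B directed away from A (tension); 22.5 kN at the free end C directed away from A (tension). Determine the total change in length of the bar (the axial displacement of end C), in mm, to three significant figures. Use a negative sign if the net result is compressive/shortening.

0.389 mm

Internal axial forces (sectioning from the free end, tension +): N_BC = 22.5 kN, N_AB = 60.1 kN.
A_BC = 416.6 mm².
δ_AB = 60100·561/(2480·117000) = 0.1162 mm
δ_BC = 22500·525/(416.6·104000) = 0.2727 mm
δ = Σδ_i = 0.3889 mm.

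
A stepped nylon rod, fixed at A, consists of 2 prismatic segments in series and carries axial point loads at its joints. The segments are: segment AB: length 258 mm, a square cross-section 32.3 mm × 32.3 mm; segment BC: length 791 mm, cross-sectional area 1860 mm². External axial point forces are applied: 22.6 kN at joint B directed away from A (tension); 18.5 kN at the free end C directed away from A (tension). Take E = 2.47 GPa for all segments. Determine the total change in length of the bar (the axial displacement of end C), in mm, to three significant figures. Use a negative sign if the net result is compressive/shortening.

7.30 mm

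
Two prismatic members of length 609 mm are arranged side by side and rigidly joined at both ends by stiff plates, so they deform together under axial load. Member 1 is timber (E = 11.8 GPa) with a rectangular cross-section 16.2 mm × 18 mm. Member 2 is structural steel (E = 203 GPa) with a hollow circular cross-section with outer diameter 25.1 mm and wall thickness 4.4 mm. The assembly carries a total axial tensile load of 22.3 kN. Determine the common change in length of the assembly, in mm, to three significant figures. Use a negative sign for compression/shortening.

A_1 = 291.6 mm².
A_2 = 286.1 mm².
Equal strain + equilibrium ⇒ each member carries load in proportion to AE: A₁E₁ = 3441000 N, A₂E₂ = 58090000 N, ΣAE = 61530000 N.
δ = PL/ΣAE = 22300·609/61530000 = 0.2207 mm.

0.221 mm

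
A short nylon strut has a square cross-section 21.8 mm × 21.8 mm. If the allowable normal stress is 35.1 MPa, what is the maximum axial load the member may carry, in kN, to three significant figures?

16.7 kN

A = 475.2 mm².
P_max = σ_allow · A = 35.1 · 475.2 = 16680 N = 16.68 kN.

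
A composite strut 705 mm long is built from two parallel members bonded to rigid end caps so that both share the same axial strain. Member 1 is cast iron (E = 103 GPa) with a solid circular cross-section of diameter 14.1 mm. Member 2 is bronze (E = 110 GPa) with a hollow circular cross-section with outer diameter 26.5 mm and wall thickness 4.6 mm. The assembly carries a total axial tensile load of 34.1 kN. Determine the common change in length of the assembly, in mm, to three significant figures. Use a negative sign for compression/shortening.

0.472 mm

A_1 = 156.1 mm².
A_2 = 316.5 mm².
Equal strain + equilibrium ⇒ each member carries load in proportion to AE: A₁E₁ = 16080000 N, A₂E₂ = 34810000 N, ΣAE = 50900000 N.
δ = PL/ΣAE = 34100·705/50900000 = 0.4723 mm.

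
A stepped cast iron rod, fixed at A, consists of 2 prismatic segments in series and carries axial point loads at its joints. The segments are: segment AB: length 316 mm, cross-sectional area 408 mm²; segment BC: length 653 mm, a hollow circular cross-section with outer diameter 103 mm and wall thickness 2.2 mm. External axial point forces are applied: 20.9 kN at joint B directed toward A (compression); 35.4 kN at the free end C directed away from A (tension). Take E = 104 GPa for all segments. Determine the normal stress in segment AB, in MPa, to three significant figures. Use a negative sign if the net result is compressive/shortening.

35.5 MPa

Internal axial forces (sectioning from the free end, tension +): N_BC = 35.4 kN, N_AB = 14.5 kN.
σ_AB = N_AB/A_AB = 14500/408 = 35.54 MPa.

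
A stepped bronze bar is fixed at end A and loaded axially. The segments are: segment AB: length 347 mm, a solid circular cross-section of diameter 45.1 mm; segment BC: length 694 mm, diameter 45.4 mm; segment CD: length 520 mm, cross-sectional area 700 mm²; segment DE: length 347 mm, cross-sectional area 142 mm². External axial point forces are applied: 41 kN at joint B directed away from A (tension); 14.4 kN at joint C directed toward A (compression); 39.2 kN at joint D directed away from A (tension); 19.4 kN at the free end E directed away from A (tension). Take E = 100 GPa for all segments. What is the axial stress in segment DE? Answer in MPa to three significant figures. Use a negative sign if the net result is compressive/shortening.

137 MPa

Internal axial forces (sectioning from the free end, tension +): N_DE = 19.4 kN, N_CD = 58.6 kN, N_BC = 44.2 kN, N_AB = 85.2 kN.
σ_DE = N_DE/A_DE = 19400/142 = 136.6 MPa.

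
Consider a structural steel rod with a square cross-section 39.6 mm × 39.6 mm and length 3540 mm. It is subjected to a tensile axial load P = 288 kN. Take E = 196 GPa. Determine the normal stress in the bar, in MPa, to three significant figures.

A = 1568 mm².
σ = N/A = 288000/1568 = 183.7 MPa.

184 MPa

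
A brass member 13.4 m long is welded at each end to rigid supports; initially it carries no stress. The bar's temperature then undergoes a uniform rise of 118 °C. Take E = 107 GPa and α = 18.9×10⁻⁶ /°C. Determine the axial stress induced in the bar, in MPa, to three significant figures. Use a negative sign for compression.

-239 MPa

Free thermal expansion αLΔT = 18.9e-6 · 13400 · 118 = 29.88 mm.
The walls impose strain ε = −(29.88)/13400 = -2.2302e-03; σ = Eε = 107000 · -2.2302e-03 = -238.6 MPa.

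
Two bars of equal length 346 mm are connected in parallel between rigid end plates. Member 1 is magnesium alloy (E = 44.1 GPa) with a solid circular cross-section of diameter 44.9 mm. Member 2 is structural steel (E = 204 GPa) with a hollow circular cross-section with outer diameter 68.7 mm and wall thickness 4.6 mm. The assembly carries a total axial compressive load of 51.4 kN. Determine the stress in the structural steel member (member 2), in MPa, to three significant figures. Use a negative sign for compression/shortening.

-40.5 MPa

A_1 = 1583 mm².
A_2 = 926.3 mm².
Equal strain + equilibrium ⇒ each member carries load in proportion to AE: A₁E₁ = 69830000 N, A₂E₂ = 189000000 N, ΣAE = 258800000 N.
σ₂ = P·E₂/ΣAE = -51400·204000/258800000 = -40.52 MPa.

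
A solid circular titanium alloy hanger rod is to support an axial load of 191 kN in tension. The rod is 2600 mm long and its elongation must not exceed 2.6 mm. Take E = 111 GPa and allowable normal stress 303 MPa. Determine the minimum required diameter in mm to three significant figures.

Required area A ≥ P/σ_allow = 191000/303 = 630.4 mm².
For a solid circular section, d ≥ √(4A/π) = 28.33 mm.
Elongation limit: A ≥ PL/(Eδ_allow) = 191000·2600/(111000·2.6) = 1721 mm² ⇒ d ≥ 46.81 mm.
The elongation limit governs.

46.8 mm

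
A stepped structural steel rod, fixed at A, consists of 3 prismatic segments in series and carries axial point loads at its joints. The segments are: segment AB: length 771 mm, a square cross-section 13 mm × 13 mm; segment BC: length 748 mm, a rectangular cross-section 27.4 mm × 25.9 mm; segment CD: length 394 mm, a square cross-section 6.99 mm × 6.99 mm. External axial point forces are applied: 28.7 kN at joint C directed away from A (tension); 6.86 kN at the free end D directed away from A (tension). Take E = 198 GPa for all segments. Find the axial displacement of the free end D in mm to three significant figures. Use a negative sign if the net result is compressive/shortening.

1.29 mm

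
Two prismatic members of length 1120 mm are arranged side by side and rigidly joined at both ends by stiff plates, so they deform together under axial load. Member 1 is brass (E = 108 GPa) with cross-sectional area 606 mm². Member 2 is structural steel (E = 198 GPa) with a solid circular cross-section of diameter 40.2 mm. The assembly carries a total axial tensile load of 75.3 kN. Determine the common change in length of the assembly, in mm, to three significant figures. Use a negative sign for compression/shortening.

0.266 mm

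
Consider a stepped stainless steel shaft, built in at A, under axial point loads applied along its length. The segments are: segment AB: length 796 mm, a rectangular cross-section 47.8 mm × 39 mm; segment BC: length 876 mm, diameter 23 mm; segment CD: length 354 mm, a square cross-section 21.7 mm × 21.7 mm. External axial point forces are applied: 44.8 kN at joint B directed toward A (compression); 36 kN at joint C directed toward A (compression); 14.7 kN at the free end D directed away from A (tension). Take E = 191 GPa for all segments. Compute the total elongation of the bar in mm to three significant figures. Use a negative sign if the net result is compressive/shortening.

-0.325 mm

Internal axial forces (sectioning from the free end, tension +): N_CD = 14.7 kN, N_BC = -21.3 kN, N_AB = -66.1 kN.
A_AB = 1864 mm².
A_BC = 415.5 mm².
A_CD = 470.9 mm².
δ_AB = -66100·796/(1864·191000) = -0.1478 mm
δ_BC = -21300·876/(415.5·191000) = -0.2351 mm
δ_CD = 14700·354/(470.9·191000) = 0.05786 mm
δ = Σδ_i = -0.325 mm.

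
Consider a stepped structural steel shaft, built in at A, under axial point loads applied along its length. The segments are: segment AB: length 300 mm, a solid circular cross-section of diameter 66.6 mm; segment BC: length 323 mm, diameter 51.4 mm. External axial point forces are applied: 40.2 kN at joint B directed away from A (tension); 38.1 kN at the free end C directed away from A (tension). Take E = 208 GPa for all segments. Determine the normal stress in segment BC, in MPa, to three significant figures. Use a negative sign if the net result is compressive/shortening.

Internal axial forces (sectioning from the free end, tension +): N_BC = 38.1 kN, N_AB = 78.3 kN.
A_BC = 2075 mm².
σ_BC = N_BC/A_BC = 38100/2075 = 18.36 MPa.

18.4 MPa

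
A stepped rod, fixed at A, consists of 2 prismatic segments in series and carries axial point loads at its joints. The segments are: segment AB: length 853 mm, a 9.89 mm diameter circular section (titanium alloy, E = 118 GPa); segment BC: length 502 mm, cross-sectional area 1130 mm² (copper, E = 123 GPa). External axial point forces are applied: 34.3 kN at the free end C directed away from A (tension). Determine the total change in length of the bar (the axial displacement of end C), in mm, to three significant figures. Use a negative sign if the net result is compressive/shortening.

Internal axial forces (sectioning from the free end, tension +): N_BC = 34.3 kN, N_AB = 34.3 kN.
A_AB = 76.82 mm².
δ_AB = 34300·853/(76.82·118000) = 3.228 mm
δ_BC = 34300·502/(1130·123000) = 0.1239 mm
δ = Σδ_i = 3.351 mm.

3.35 mm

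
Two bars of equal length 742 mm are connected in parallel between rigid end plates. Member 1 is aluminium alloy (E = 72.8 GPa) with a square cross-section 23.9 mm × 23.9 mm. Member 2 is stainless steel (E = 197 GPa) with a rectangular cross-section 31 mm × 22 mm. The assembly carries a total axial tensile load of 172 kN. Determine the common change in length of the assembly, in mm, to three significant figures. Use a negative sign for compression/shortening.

0.725 mm

A_1 = 571.2 mm².
A_2 = 682 mm².
Equal strain + equilibrium ⇒ each member carries load in proportion to AE: A₁E₁ = 41580000 N, A₂E₂ = 134400000 N, ΣAE = 175900000 N.
δ = PL/ΣAE = 172000·742/175900000 = 0.7254 mm.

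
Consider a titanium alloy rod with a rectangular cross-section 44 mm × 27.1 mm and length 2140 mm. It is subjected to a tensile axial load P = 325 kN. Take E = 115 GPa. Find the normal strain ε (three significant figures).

0.00237

A = 1192 mm².
σ = N/A = 272.6 MPa; ε = σ/E = 272.6/115000 = 2.370e-03.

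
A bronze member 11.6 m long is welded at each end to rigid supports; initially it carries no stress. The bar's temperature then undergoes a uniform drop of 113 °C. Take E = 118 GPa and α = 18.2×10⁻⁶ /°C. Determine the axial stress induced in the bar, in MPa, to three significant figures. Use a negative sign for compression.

243 MPa

Free thermal expansion αLΔT = 18.2e-6 · 11600 · -113 = -23.86 mm.
The walls impose strain ε = −(-23.86)/11600 = 2.0566e-03; σ = Eε = 118000 · 2.0566e-03 = 242.7 MPa.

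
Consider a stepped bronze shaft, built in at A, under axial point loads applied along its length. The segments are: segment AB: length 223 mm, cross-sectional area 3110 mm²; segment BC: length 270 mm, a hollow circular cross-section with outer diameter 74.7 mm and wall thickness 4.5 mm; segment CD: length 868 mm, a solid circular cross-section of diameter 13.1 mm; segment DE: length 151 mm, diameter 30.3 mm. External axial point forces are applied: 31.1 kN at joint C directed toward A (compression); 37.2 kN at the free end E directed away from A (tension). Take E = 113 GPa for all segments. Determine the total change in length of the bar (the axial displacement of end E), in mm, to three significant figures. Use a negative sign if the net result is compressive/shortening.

2.21 mm

Internal axial forces (sectioning from the free end, tension +): N_DE = 37.2 kN, N_CD = 37.2 kN, N_BC = 6.1 kN, N_AB = 6.1 kN.
A_BC = 992.4 mm².
A_CD = 134.8 mm².
A_DE = 721.1 mm².
δ_AB = 6100·223/(3110·113000) = 0.003871 mm
δ_BC = 6100·270/(992.4·113000) = 0.01469 mm
δ_CD = 37200·868/(134.8·113000) = 2.12 mm
δ_DE = 37200·151/(721.1·113000) = 0.06894 mm
δ = Σδ_i = 2.208 mm.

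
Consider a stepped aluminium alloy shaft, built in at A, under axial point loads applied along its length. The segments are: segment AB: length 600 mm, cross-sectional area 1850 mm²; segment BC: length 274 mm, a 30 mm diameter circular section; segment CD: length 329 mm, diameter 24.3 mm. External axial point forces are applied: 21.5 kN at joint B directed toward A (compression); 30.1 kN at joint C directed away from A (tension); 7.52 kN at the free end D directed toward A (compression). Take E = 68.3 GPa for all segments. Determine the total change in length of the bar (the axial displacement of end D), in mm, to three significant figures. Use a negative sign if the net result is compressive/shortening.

0.0552 mm

Internal axial forces (sectioning from the free end, tension +): N_CD = -7.52 kN, N_BC = 22.58 kN, N_AB = 1.08 kN.
A_BC = 706.9 mm².
A_CD = 463.8 mm².
δ_AB = 1080·600/(1850·68300) = 0.005128 mm
δ_BC = 22580·274/(706.9·68300) = 0.1282 mm
δ_CD = -7520·329/(463.8·68300) = -0.07811 mm
δ = Σδ_i = 0.05517 mm.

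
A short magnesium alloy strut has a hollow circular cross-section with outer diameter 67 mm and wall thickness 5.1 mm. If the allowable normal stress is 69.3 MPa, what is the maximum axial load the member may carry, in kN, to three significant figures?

68.7 kN

A = 991.8 mm².
P_max = σ_allow · A = 69.3 · 991.8 = 68730 N = 68.73 kN.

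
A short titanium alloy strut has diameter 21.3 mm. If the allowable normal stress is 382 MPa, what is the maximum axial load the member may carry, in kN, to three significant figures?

136 kN

A = 356.3 mm².
P_max = σ_allow · A = 382 · 356.3 = 136100 N = 136.1 kN.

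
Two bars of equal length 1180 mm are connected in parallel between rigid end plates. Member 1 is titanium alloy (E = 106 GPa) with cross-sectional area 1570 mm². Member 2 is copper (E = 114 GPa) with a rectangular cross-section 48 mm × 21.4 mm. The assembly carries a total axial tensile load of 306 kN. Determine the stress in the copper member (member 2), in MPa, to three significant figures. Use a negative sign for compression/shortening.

123 MPa

A_2 = 1027 mm².
Equal strain + equilibrium ⇒ each member carries load in proportion to AE: A₁E₁ = 166400000 N, A₂E₂ = 117100000 N, ΣAE = 283500000 N.
σ₂ = P·E₂/ΣAE = 306000·114000/283500000 = 123 MPa.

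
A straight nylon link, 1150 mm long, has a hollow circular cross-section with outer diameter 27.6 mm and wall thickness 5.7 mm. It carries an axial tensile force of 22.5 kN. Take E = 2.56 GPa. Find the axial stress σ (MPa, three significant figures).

57.4 MPa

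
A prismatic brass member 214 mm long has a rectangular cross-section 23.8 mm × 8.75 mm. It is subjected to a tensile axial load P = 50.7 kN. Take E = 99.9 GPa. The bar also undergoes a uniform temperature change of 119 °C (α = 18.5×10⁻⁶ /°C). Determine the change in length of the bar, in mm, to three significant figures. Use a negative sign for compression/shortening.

0.993 mm

A = 208.2 mm².
δ_mech = NL/(AE) = 50700·214/(208.2·99900) = 0.5215 mm.
δ_thermal = αLΔT = 18.5e-6·214·119 = 0.4711 mm.
δ = δ_mech + δ_thermal = 0.9926 mm.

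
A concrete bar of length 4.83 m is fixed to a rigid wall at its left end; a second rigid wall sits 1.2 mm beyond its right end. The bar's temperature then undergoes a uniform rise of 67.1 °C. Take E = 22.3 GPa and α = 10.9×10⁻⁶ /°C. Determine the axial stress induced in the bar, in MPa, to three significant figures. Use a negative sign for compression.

Free thermal expansion αLΔT = 10.9e-6 · 4830 · 67.1 = 3.533 mm.
The walls engage after the gap closes; constrained expansion = 3.533 − 1.2 = 2.333 mm.
The walls impose strain ε = −(2.333)/4830 = -4.8294e-04; σ = Eε = 22300 · -4.8294e-04 = -10.77 MPa.

-10.8 MPa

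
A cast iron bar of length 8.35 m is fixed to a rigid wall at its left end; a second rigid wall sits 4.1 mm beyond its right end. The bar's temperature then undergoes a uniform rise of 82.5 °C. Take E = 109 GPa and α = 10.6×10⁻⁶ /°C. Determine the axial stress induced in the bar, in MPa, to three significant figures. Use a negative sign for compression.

-41.8 MPa

Free thermal expansion αLΔT = 10.6e-6 · 8350 · 82.5 = 7.302 mm.
The walls engage after the gap closes; constrained expansion = 7.302 − 4.1 = 3.202 mm.
The walls impose strain ε = −(3.202)/8350 = -3.8348e-04; σ = Eε = 109000 · -3.8348e-04 = -41.8 MPa.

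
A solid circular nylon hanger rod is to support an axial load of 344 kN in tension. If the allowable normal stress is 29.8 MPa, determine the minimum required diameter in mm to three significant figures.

121 mm

Required area A ≥ P/σ_allow = 344000/29.8 = 11540 mm².
For a solid circular section, d ≥ √(4A/π) = 121.2 mm.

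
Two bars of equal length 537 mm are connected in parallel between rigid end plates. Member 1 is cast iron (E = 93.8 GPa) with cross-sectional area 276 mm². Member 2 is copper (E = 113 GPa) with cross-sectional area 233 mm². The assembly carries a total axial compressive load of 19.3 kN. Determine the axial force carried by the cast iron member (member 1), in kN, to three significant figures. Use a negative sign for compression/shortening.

-9.57 kN

Equal strain + equilibrium ⇒ each member carries load in proportion to AE: A₁E₁ = 25890000 N, A₂E₂ = 26330000 N, ΣAE = 52220000 N.
F₁ = P·A₁E₁/ΣAE = -19300·25890000/52220000 = -9569 N.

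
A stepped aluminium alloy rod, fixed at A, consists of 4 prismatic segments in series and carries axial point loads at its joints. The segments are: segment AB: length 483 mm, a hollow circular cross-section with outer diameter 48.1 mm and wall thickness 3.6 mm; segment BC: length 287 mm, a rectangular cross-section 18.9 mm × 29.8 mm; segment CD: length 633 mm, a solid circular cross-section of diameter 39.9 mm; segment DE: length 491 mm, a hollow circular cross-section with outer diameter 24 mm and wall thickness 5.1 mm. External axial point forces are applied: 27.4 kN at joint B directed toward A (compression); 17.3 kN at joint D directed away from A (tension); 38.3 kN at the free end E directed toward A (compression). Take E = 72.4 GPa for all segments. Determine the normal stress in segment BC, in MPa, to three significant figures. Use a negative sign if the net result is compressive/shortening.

Internal axial forces (sectioning from the free end, tension +): N_DE = -38.3 kN, N_CD = -21 kN, N_BC = -21 kN, N_AB = -48.4 kN.
A_BC = 563.2 mm².
σ_BC = N_BC/A_BC = -21000/563.2 = -37.29 MPa.

-37.3 MPa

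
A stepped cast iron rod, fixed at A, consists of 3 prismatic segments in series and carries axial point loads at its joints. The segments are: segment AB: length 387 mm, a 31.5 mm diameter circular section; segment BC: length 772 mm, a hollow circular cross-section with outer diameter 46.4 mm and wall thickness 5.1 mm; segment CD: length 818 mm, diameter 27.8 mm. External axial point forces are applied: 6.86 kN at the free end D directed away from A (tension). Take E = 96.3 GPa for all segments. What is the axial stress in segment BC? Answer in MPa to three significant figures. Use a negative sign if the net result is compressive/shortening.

Internal axial forces (sectioning from the free end, tension +): N_CD = 6.86 kN, N_BC = 6.86 kN, N_AB = 6.86 kN.
A_BC = 661.7 mm².
σ_BC = N_BC/A_BC = 6860/661.7 = 10.37 MPa.

10.4 MPa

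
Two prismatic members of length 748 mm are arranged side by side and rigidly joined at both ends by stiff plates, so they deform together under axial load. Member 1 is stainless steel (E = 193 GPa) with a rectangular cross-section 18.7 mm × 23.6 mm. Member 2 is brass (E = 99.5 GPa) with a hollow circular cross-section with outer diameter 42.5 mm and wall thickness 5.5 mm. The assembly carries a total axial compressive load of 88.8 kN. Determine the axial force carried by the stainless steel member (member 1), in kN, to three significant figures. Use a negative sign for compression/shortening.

A_1 = 441.3 mm².
A_2 = 639.3 mm².
Equal strain + equilibrium ⇒ each member carries load in proportion to AE: A₁E₁ = 85170000 N, A₂E₂ = 63610000 N, ΣAE = 148800000 N.
F₁ = P·A₁E₁/ΣAE = -88800·85170000/148800000 = -50830 N.

-50.8 kN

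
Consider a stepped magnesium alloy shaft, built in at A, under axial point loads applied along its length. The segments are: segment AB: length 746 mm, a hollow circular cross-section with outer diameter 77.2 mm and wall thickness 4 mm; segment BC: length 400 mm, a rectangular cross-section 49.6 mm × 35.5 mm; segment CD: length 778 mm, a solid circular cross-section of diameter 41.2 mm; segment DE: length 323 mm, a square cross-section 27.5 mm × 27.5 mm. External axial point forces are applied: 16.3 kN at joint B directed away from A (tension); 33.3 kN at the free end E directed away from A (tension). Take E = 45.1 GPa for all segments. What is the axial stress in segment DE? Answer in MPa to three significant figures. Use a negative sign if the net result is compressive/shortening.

Internal axial forces (sectioning from the free end, tension +): N_DE = 33.3 kN, N_CD = 33.3 kN, N_BC = 33.3 kN, N_AB = 49.6 kN.
A_DE = 756.2 mm².
σ_DE = N_DE/A_DE = 33300/756.2 = 44.03 MPa.

44.0 MPa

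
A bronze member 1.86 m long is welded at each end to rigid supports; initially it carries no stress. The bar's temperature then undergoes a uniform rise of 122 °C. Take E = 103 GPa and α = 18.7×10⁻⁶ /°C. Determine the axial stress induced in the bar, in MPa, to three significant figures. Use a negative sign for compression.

Free thermal expansion αLΔT = 18.7e-6 · 1860 · 122 = 4.243 mm.
The walls impose strain ε = −(4.243)/1860 = -2.2814e-03; σ = Eε = 103000 · -2.2814e-03 = -235 MPa.

-235 MPa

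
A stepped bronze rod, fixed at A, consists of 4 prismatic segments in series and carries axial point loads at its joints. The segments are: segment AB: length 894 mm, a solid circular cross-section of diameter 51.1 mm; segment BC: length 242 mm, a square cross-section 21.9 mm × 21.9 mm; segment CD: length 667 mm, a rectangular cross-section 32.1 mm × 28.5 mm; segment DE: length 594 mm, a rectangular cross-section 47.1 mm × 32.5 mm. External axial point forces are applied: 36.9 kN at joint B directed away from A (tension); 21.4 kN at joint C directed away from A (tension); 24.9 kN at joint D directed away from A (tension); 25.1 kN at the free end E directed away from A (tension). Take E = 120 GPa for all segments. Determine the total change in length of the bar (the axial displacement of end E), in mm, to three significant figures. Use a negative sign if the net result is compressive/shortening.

1.08 mm

Internal axial forces (sectioning from the free end, tension +): N_DE = 25.1 kN, N_CD = 50 kN, N_BC = 71.4 kN, N_AB = 108.3 kN.
A_AB = 2051 mm².
A_BC = 479.6 mm².
A_CD = 914.9 mm².
A_DE = 1531 mm².
δ_AB = 108300·894/(2051·120000) = 0.3934 mm
δ_BC = 71400·242/(479.6·120000) = 0.3002 mm
δ_CD = 50000·667/(914.9·120000) = 0.3038 mm
δ_DE = 25100·594/(1531·120000) = 0.08117 mm
δ = Σδ_i = 1.079 mm.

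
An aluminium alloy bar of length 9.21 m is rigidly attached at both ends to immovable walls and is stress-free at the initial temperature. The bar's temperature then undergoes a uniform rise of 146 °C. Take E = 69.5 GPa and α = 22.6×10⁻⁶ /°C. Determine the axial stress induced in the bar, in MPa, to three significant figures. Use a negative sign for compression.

Free thermal expansion αLΔT = 22.6e-6 · 9210 · 146 = 30.39 mm.
The walls impose strain ε = −(30.39)/9210 = -3.2996e-03; σ = Eε = 69500 · -3.2996e-03 = -229.3 MPa.

-229 MPa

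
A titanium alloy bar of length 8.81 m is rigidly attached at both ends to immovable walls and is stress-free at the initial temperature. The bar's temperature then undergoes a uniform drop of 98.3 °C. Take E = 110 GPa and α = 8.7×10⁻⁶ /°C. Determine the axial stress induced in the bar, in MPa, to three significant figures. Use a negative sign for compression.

Free thermal expansion αLΔT = 8.7e-6 · 8810 · -98.3 = -7.534 mm.
The walls impose strain ε = −(-7.534)/8810 = 8.5521e-04; σ = Eε = 110000 · 8.5521e-04 = 94.07 MPa.

94.1 MPa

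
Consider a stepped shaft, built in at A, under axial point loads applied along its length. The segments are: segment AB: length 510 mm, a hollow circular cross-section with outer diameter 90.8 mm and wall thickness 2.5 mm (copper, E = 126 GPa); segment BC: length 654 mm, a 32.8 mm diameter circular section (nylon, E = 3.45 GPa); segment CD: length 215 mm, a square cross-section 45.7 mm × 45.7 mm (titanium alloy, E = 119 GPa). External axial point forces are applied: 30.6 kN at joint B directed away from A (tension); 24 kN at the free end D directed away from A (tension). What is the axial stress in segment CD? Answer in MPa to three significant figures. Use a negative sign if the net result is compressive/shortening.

11.5 MPa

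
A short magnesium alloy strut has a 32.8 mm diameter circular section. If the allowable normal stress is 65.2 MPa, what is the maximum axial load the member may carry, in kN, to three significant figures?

55.1 kN

A = 845 mm².
P_max = σ_allow · A = 65.2 · 845 = 55090 N = 55.09 kN.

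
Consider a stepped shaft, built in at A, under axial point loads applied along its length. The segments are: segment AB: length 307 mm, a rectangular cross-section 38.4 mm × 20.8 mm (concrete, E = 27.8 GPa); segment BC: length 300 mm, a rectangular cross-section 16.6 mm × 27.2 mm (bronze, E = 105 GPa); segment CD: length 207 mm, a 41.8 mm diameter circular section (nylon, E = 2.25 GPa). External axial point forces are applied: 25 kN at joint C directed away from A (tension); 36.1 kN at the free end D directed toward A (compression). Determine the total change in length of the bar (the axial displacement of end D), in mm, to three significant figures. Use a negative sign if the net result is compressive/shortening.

Internal axial forces (sectioning from the free end, tension +): N_CD = -36.1 kN, N_BC = -11.1 kN, N_AB = -11.1 kN.
A_AB = 798.7 mm².
A_BC = 451.5 mm².
A_CD = 1372 mm².
δ_AB = -11100·307/(798.7·27800) = -0.1535 mm
δ_BC = -11100·300/(451.5·105000) = -0.07024 mm
δ_CD = -36100·207/(1372·2250) = -2.42 mm
δ = Σδ_i = -2.644 mm.

-2.64 mm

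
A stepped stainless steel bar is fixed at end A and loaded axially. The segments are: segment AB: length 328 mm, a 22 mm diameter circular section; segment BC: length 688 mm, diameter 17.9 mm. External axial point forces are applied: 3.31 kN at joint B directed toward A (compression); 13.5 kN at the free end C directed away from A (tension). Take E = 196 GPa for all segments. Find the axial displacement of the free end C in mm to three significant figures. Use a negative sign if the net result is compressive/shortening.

0.233 mm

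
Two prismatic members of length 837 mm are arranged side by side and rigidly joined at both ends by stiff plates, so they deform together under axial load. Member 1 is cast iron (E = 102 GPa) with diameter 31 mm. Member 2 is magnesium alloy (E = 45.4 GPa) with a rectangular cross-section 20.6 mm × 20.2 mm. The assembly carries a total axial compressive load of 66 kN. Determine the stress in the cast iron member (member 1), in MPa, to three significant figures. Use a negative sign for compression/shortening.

A_1 = 754.8 mm².
A_2 = 416.1 mm².
Equal strain + equilibrium ⇒ each member carries load in proportion to AE: A₁E₁ = 76990000 N, A₂E₂ = 18890000 N, ΣAE = 95880000 N.
σ₁ = P·E₁/ΣAE = -66000·102000/95880000 = -70.21 MPa.

-70.2 MPa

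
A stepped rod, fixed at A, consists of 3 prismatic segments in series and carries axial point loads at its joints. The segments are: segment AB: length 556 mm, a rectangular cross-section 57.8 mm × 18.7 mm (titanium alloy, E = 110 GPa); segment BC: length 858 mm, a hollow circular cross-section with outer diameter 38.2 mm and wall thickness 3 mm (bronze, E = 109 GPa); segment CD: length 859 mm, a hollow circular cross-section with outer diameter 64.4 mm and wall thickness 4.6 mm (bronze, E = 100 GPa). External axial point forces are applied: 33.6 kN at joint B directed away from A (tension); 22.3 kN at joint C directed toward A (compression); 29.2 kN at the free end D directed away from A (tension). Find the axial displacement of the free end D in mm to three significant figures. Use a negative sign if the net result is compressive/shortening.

0.643 mm

Internal axial forces (sectioning from the free end, tension +): N_CD = 29.2 kN, N_BC = 6.9 kN, N_AB = 40.5 kN.
A_AB = 1081 mm².
A_BC = 331.8 mm².
A_CD = 864.2 mm².
δ_AB = 40500·556/(1081·110000) = 0.1894 mm
δ_BC = 6900·858/(331.8·109000) = 0.1637 mm
δ_CD = 29200·859/(864.2·100000) = 0.2902 mm
δ = Σδ_i = 0.6434 mm.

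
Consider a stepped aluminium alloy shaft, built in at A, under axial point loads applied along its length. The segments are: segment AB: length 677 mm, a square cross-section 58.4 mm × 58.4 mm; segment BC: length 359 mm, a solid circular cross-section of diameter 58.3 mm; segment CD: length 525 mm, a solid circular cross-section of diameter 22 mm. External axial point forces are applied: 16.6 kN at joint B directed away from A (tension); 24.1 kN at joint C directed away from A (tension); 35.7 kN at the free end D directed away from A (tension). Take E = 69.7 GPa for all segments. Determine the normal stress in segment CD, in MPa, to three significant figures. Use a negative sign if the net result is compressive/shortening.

Internal axial forces (sectioning from the free end, tension +): N_CD = 35.7 kN, N_BC = 59.8 kN, N_AB = 76.4 kN.
A_CD = 380.1 mm².
σ_CD = N_CD/A_CD = 35700/380.1 = 93.91 MPa.

93.9 MPa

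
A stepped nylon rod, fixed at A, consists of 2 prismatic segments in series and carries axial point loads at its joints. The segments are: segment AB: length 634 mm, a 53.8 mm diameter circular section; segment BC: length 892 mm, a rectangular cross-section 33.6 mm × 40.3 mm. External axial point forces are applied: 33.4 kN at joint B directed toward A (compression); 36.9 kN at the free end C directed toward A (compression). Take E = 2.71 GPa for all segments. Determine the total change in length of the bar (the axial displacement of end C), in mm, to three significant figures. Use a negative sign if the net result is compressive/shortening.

-16.2 mm

Internal axial forces (sectioning from the free end, tension +): N_BC = -36.9 kN, N_AB = -70.3 kN.
A_AB = 2273 mm².
A_BC = 1354 mm².
δ_AB = -70300·634/(2273·2710) = -7.235 mm
δ_BC = -36900·892/(1354·2710) = -8.97 mm
δ = Σδ_i = -16.2 mm.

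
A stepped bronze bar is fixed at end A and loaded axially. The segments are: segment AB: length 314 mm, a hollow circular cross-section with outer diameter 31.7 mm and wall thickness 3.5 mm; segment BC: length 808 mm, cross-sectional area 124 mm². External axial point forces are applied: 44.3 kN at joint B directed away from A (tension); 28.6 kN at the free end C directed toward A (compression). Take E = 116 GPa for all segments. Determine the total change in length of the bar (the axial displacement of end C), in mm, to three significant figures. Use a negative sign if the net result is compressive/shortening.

-1.47 mm

Internal axial forces (sectioning from the free end, tension +): N_BC = -28.6 kN, N_AB = 15.7 kN.
A_AB = 310.1 mm².
δ_AB = 15700·314/(310.1·116000) = 0.1371 mm
δ_BC = -28600·808/(124·116000) = -1.607 mm
δ = Σδ_i = -1.47 mm.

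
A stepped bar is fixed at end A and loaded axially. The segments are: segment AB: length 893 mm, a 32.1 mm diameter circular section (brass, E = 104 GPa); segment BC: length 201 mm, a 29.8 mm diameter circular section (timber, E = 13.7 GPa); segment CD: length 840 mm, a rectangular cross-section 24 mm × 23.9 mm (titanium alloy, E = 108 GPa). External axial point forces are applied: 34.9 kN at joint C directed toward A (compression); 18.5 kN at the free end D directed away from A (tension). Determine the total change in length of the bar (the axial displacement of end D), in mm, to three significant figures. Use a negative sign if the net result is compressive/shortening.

-0.268 mm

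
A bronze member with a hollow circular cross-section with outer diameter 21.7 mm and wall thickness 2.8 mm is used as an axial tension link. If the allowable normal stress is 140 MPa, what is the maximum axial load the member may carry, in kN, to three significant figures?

23.3 kN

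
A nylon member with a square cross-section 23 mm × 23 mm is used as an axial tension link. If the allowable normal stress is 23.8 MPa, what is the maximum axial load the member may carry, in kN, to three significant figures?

A = 529 mm².
P_max = σ_allow · A = 23.8 · 529 = 12590 N = 12.59 kN.

12.6 kN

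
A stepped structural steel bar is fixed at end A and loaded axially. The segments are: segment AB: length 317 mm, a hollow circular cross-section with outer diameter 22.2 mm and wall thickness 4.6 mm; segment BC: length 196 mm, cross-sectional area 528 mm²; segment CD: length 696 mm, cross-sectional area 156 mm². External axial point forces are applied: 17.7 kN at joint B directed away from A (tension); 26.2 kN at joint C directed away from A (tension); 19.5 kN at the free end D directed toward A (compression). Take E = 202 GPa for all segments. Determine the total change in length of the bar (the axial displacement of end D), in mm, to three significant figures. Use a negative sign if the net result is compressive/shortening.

-0.268 mm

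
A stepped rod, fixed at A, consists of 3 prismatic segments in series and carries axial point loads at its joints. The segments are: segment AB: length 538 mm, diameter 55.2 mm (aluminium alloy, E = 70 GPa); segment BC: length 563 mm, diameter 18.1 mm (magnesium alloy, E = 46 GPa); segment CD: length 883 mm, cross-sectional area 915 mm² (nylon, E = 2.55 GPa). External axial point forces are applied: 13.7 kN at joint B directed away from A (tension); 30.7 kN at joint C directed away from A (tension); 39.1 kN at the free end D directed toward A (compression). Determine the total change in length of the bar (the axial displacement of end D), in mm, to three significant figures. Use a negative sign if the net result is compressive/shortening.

-15.2 mm

Internal axial forces (sectioning from the free end, tension +): N_CD = -39.1 kN, N_BC = -8.4 kN, N_AB = 5.3 kN.
A_AB = 2393 mm².
A_BC = 257.3 mm².
δ_AB = 5300·538/(2393·70000) = 0.01702 mm
δ_BC = -8400·563/(257.3·46000) = -0.3996 mm
δ_CD = -39100·883/(915·2550) = -14.8 mm
δ = Σδ_i = -15.18 mm.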